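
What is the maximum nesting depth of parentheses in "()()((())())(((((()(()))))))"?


Input: "()()((())())(((((()(()))))))"
Tracking depth:
  Position 0 '(': depth becomes 1
  Position 1 ')': depth becomes 0
  Position 2 '(': depth becomes 1
  Position 3 ')': depth becomes 0
  Position 4 '(': depth becomes 1
  Position 5 '(': depth becomes 2
  Position 6 '(': depth becomes 3
  Position 7 ')': depth becomes 2
  Position 8 ')': depth becomes 1
  Position 9 '(': depth becomes 2
  Position 10 ')': depth becomes 1
  Position 11 ')': depth becomes 0
  Position 12 '(': depth becomes 1
  Position 13 '(': depth becomes 2
  Position 14 '(': depth becomes 3
  Position 15 '(': depth becomes 4
  Position 16 '(': depth becomes 5
  Position 17 '(': depth becomes 6
  Position 18 ')': depth becomes 5
  Position 19 '(': depth becomes 6
  Position 20 '(': depth becomes 7
  Position 21 ')': depth becomes 6
  Position 22 ')': depth becomes 5
  Position 23 ')': depth becomes 4
  Position 24 ')': depth becomes 3
  Position 25 ')': depth becomes 2
  Position 26 ')': depth becomes 1
  Position 27 ')': depth becomes 0
Maximum depth reached: 7

7


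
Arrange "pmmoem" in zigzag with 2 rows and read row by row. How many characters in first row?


Zigzag "pmmoem" into 2 rows:
Placing characters:
  'p' => row 0
  'm' => row 1
  'm' => row 0
  'o' => row 1
  'e' => row 0
  'm' => row 1
Rows:
  Row 0: "pme"
  Row 1: "mom"
First row length: 3

3


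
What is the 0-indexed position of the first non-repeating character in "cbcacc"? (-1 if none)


Input: cbcacc
Character frequencies:
  'a': 1
  'b': 1
  'c': 4
Scanning left to right for freq == 1:
  Position 0 ('c'): freq=4, skip
  Position 1 ('b'): unique! => answer = 1

1


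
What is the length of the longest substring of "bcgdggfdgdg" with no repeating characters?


Input: "bcgdggfdgdg"
Sliding window (track last position of each char):
  Position 0 ('b'): window [0,0] length 1 -- new best
  Position 1 ('c'): window [0,1] length 2 -- new best
  Position 2 ('g'): window [0,2] length 3 -- new best
  Position 3 ('d'): window [0,3] length 4 -- new best
  Position 4 ('g'): repeat (last at 2), move window start to 3
  Position 4 ('g'): window [3,4] length 2
  Position 5 ('g'): repeat (last at 4), move window start to 5
  Position 5 ('g'): window [5,5] length 1
  Position 6 ('f'): window [5,6] length 2
  Position 7 ('d'): window [5,7] length 3
  Position 8 ('g'): repeat (last at 5), move window start to 6
  Position 8 ('g'): window [6,8] length 3
  Position 9 ('d'): repeat (last at 7), move window start to 8
  Position 9 ('d'): window [8,9] length 2
  Position 10 ('g'): repeat (last at 8), move window start to 9
  Position 10 ('g'): window [9,10] length 2
Longest substring with no repeats: "bcgd" with length 4

4


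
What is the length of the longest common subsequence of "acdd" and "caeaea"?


LCS of "acdd" and "caeaea"
DP table:
           c    a    e    a    e    a
      0    0    0    0    0    0    0
  a   0    0    1    1    1    1    1
  c   0    1    1    1    1    1    1
  d   0    1    1    1    1    1    1
  d   0    1    1    1    1    1    1
LCS length = dp[4][6] = 1

1


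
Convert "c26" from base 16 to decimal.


Input: "c26" in base 16
Positional expansion:
  Digit 'c' (value 12) x 16^2 = 3072
  Digit '2' (value 2) x 16^1 = 32
  Digit '6' (value 6) x 16^0 = 6
Sum = 3110

3110


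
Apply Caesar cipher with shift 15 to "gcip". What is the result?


Caesar cipher: shift "gcip" by 15
  'g' (pos 6) + 15 = pos 21 = 'v'
  'c' (pos 2) + 15 = pos 17 = 'r'
  'i' (pos 8) + 15 = pos 23 = 'x'
  'p' (pos 15) + 15 = pos 4 = 'e'
Result: vrxe

vrxe


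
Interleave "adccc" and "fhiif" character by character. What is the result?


Interleaving "adccc" and "fhiif":
  Position 0: 'a' from first, 'f' from second => "af"
  Position 1: 'd' from first, 'h' from second => "dh"
  Position 2: 'c' from first, 'i' from second => "ci"
  Position 3: 'c' from first, 'i' from second => "ci"
  Position 4: 'c' from first, 'f' from second => "cf"
Result: afdhcicicf

afdhcicicf


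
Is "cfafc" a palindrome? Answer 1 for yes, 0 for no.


Input: cfafc
Reversed: cfafc
  Compare pos 0 ('c') with pos 4 ('c'): match
  Compare pos 1 ('f') with pos 3 ('f'): match
Result: palindrome

1


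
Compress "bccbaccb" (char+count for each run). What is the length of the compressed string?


Input: bccbaccb
Runs:
  'b' x 1 => "b1"
  'c' x 2 => "c2"
  'b' x 1 => "b1"
  'a' x 1 => "a1"
  'c' x 2 => "c2"
  'b' x 1 => "b1"
Compressed: "b1c2b1a1c2b1"
Compressed length: 12

12


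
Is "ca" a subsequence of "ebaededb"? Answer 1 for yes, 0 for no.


Check if "ca" is a subsequence of "ebaededb"
Greedy scan:
  Position 0 ('e'): no match needed
  Position 1 ('b'): no match needed
  Position 2 ('a'): no match needed
  Position 3 ('e'): no match needed
  Position 4 ('d'): no match needed
  Position 5 ('e'): no match needed
  Position 6 ('d'): no match needed
  Position 7 ('b'): no match needed
Only matched 0/2 characters => not a subsequence

0


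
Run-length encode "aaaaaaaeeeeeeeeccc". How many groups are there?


Input: aaaaaaaeeeeeeeeccc
Scanning for consecutive runs:
  Group 1: 'a' x 7 (positions 0-6)
  Group 2: 'e' x 8 (positions 7-14)
  Group 3: 'c' x 3 (positions 15-17)
Total groups: 3

3


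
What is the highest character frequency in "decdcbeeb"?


Input: decdcbeeb
Character counts:
  'b': 2
  'c': 2
  'd': 2
  'e': 3
Maximum frequency: 3

3


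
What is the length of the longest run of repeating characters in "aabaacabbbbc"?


Input: "aabaacabbbbc"
Scanning for longest run:
  Position 1 ('a'): continues run of 'a', length=2
  Position 2 ('b'): new char, reset run to 1
  Position 3 ('a'): new char, reset run to 1
  Position 4 ('a'): continues run of 'a', length=2
  Position 5 ('c'): new char, reset run to 1
  Position 6 ('a'): new char, reset run to 1
  Position 7 ('b'): new char, reset run to 1
  Position 8 ('b'): continues run of 'b', length=2
  Position 9 ('b'): continues run of 'b', length=3
  Position 10 ('b'): continues run of 'b', length=4
  Position 11 ('c'): new char, reset run to 1
Longest run: 'b' with length 4

4


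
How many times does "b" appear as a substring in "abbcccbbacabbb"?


Searching for "b" in "abbcccbbacabbb"
Scanning each position:
  Position 0: "a" => no
  Position 1: "b" => MATCH
  Position 2: "b" => MATCH
  Position 3: "c" => no
  Position 4: "c" => no
  Position 5: "c" => no
  Position 6: "b" => MATCH
  Position 7: "b" => MATCH
  Position 8: "a" => no
  Position 9: "c" => no
  Position 10: "a" => no
  Position 11: "b" => MATCH
  Position 12: "b" => MATCH
  Position 13: "b" => MATCH
Total occurrences: 7

7


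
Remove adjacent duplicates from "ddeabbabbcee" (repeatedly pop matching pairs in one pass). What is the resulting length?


Input: ddeabbabbcee
Stack-based adjacent duplicate removal:
  Read 'd': push. Stack: d
  Read 'd': matches stack top 'd' => pop. Stack: (empty)
  Read 'e': push. Stack: e
  Read 'a': push. Stack: ea
  Read 'b': push. Stack: eab
  Read 'b': matches stack top 'b' => pop. Stack: ea
  Read 'a': matches stack top 'a' => pop. Stack: e
  Read 'b': push. Stack: eb
  Read 'b': matches stack top 'b' => pop. Stack: e
  Read 'c': push. Stack: ec
  Read 'e': push. Stack: ece
  Read 'e': matches stack top 'e' => pop. Stack: ec
Final stack: "ec" (length 2)

2


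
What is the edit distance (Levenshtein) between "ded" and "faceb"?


Computing edit distance: "ded" -> "faceb"
DP table:
           f    a    c    e    b
      0    1    2    3    4    5
  d   1    1    2    3    4    5
  e   2    2    2    3    3    4
  d   3    3    3    3    4    4
Edit distance = dp[3][5] = 4

4


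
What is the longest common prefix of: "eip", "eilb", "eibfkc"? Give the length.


Words: eip, eilb, eibfkc
  Position 0: all 'e' => match
  Position 1: all 'i' => match
  Position 2: ('p', 'l', 'b') => mismatch, stop
LCP = "ei" (length 2)

2


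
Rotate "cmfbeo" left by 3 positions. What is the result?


Input: "cmfbeo", rotate left by 3
First 3 characters: "cmf"
Remaining characters: "beo"
Concatenate remaining + first: "beo" + "cmf" = "beocmf"

beocmf


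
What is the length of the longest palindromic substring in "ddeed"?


Input: "ddeed"
Checking substrings for palindromes:
  [1:5] "deed" (len 4) => palindrome
  [0:2] "dd" (len 2) => palindrome
  [2:4] "ee" (len 2) => palindrome
Longest palindromic substring: "deed" with length 4

4


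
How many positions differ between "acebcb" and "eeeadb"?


Comparing "acebcb" and "eeeadb" position by position:
  Position 0: 'a' vs 'e' => DIFFER
  Position 1: 'c' vs 'e' => DIFFER
  Position 2: 'e' vs 'e' => same
  Position 3: 'b' vs 'a' => DIFFER
  Position 4: 'c' vs 'd' => DIFFER
  Position 5: 'b' vs 'b' => same
Positions that differ: 4

4


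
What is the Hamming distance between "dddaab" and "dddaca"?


Comparing "dddaab" and "dddaca" position by position:
  Position 0: 'd' vs 'd' => same
  Position 1: 'd' vs 'd' => same
  Position 2: 'd' vs 'd' => same
  Position 3: 'a' vs 'a' => same
  Position 4: 'a' vs 'c' => differ
  Position 5: 'b' vs 'a' => differ
Total differences (Hamming distance): 2

2


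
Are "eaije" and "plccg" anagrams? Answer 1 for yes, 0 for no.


Strings: "eaije", "plccg"
Sorted first:  aeeij
Sorted second: ccglp
Differ at position 0: 'a' vs 'c' => not anagrams

0


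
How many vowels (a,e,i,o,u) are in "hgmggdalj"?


Input: hgmggdalj
Checking each character:
  'h' at position 0: consonant
  'g' at position 1: consonant
  'm' at position 2: consonant
  'g' at position 3: consonant
  'g' at position 4: consonant
  'd' at position 5: consonant
  'a' at position 6: vowel (running total: 1)
  'l' at position 7: consonant
  'j' at position 8: consonant
Total vowels: 1

1


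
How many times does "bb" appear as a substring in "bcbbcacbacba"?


Searching for "bb" in "bcbbcacbacba"
Scanning each position:
  Position 0: "bc" => no
  Position 1: "cb" => no
  Position 2: "bb" => MATCH
  Position 3: "bc" => no
  Position 4: "ca" => no
  Position 5: "ac" => no
  Position 6: "cb" => no
  Position 7: "ba" => no
  Position 8: "ac" => no
  Position 9: "cb" => no
  Position 10: "ba" => no
Total occurrences: 1

1


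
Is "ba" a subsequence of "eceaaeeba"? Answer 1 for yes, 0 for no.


Check if "ba" is a subsequence of "eceaaeeba"
Greedy scan:
  Position 0 ('e'): no match needed
  Position 1 ('c'): no match needed
  Position 2 ('e'): no match needed
  Position 3 ('a'): no match needed
  Position 4 ('a'): no match needed
  Position 5 ('e'): no match needed
  Position 6 ('e'): no match needed
  Position 7 ('b'): matches sub[0] = 'b'
  Position 8 ('a'): matches sub[1] = 'a'
All 2 characters matched => is a subsequence

1


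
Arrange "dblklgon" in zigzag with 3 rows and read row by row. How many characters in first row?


Zigzag "dblklgon" into 3 rows:
Placing characters:
  'd' => row 0
  'b' => row 1
  'l' => row 2
  'k' => row 1
  'l' => row 0
  'g' => row 1
  'o' => row 2
  'n' => row 1
Rows:
  Row 0: "dl"
  Row 1: "bkgn"
  Row 2: "lo"
First row length: 2

2


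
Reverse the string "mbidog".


Input: mbidog
Reading characters right to left:
  Position 5: 'g'
  Position 4: 'o'
  Position 3: 'd'
  Position 2: 'i'
  Position 1: 'b'
  Position 0: 'm'
Reversed: godibm

godibm


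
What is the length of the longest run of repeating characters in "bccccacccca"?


Input: "bccccacccca"
Scanning for longest run:
  Position 1 ('c'): new char, reset run to 1
  Position 2 ('c'): continues run of 'c', length=2
  Position 3 ('c'): continues run of 'c', length=3
  Position 4 ('c'): continues run of 'c', length=4
  Position 5 ('a'): new char, reset run to 1
  Position 6 ('c'): new char, reset run to 1
  Position 7 ('c'): continues run of 'c', length=2
  Position 8 ('c'): continues run of 'c', length=3
  Position 9 ('c'): continues run of 'c', length=4
  Position 10 ('a'): new char, reset run to 1
Longest run: 'c' with length 4

4


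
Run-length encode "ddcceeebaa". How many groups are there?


Input: ddcceeebaa
Scanning for consecutive runs:
  Group 1: 'd' x 2 (positions 0-1)
  Group 2: 'c' x 2 (positions 2-3)
  Group 3: 'e' x 3 (positions 4-6)
  Group 4: 'b' x 1 (positions 7-7)
  Group 5: 'a' x 2 (positions 8-9)
Total groups: 5

5


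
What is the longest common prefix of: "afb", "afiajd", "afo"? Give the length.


Words: afb, afiajd, afo
  Position 0: all 'a' => match
  Position 1: all 'f' => match
  Position 2: ('b', 'i', 'o') => mismatch, stop
LCP = "af" (length 2)

2


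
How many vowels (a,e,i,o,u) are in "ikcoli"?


Input: ikcoli
Checking each character:
  'i' at position 0: vowel (running total: 1)
  'k' at position 1: consonant
  'c' at position 2: consonant
  'o' at position 3: vowel (running total: 2)
  'l' at position 4: consonant
  'i' at position 5: vowel (running total: 3)
Total vowels: 3

3


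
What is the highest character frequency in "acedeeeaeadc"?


Input: acedeeeaeadc
Character counts:
  'a': 3
  'c': 2
  'd': 2
  'e': 5
Maximum frequency: 5

5


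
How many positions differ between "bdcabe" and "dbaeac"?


Comparing "bdcabe" and "dbaeac" position by position:
  Position 0: 'b' vs 'd' => DIFFER
  Position 1: 'd' vs 'b' => DIFFER
  Position 2: 'c' vs 'a' => DIFFER
  Position 3: 'a' vs 'e' => DIFFER
  Position 4: 'b' vs 'a' => DIFFER
  Position 5: 'e' vs 'c' => DIFFER
Positions that differ: 6

6


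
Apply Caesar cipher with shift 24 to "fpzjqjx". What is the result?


Caesar cipher: shift "fpzjqjx" by 24
  'f' (pos 5) + 24 = pos 3 = 'd'
  'p' (pos 15) + 24 = pos 13 = 'n'
  'z' (pos 25) + 24 = pos 23 = 'x'
  'j' (pos 9) + 24 = pos 7 = 'h'
  'q' (pos 16) + 24 = pos 14 = 'o'
  'j' (pos 9) + 24 = pos 7 = 'h'
  'x' (pos 23) + 24 = pos 21 = 'v'
Result: dnxhohv

dnxhohv


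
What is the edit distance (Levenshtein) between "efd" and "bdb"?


Computing edit distance: "efd" -> "bdb"
DP table:
           b    d    b
      0    1    2    3
  e   1    1    2    3
  f   2    2    2    3
  d   3    3    2    3
Edit distance = dp[3][3] = 3

3


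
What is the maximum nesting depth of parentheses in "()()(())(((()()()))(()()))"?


Input: "()()(())(((()()()))(()()))"
Tracking depth:
  Position 0 '(': depth becomes 1
  Position 1 ')': depth becomes 0
  Position 2 '(': depth becomes 1
  Position 3 ')': depth becomes 0
  Position 4 '(': depth becomes 1
  Position 5 '(': depth becomes 2
  Position 6 ')': depth becomes 1
  Position 7 ')': depth becomes 0
  Position 8 '(': depth becomes 1
  Position 9 '(': depth becomes 2
  Position 10 '(': depth becomes 3
  Position 11 '(': depth becomes 4
  Position 12 ')': depth becomes 3
  Position 13 '(': depth becomes 4
  Position 14 ')': depth becomes 3
  Position 15 '(': depth becomes 4
  Position 16 ')': depth becomes 3
  Position 17 ')': depth becomes 2
  Position 18 ')': depth becomes 1
  Position 19 '(': depth becomes 2
  Position 20 '(': depth becomes 3
  Position 21 ')': depth becomes 2
  Position 22 '(': depth becomes 3
  Position 23 ')': depth becomes 2
  Position 24 ')': depth becomes 1
  Position 25 ')': depth becomes 0
Maximum depth reached: 4

4


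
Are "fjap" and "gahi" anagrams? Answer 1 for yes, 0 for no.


Strings: "fjap", "gahi"
Sorted first:  afjp
Sorted second: aghi
Differ at position 1: 'f' vs 'g' => not anagrams

0


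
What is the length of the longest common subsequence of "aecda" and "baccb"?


LCS of "aecda" and "baccb"
DP table:
           b    a    c    c    b
      0    0    0    0    0    0
  a   0    0    1    1    1    1
  e   0    0    1    1    1    1
  c   0    0    1    2    2    2
  d   0    0    1    2    2    2
  a   0    0    1    2    2    2
LCS length = dp[5][5] = 2

2


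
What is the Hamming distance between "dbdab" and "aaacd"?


Comparing "dbdab" and "aaacd" position by position:
  Position 0: 'd' vs 'a' => differ
  Position 1: 'b' vs 'a' => differ
  Position 2: 'd' vs 'a' => differ
  Position 3: 'a' vs 'c' => differ
  Position 4: 'b' vs 'd' => differ
Total differences (Hamming distance): 5

5


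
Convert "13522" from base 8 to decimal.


Input: "13522" in base 8
Positional expansion:
  Digit '1' (value 1) x 8^4 = 4096
  Digit '3' (value 3) x 8^3 = 1536
  Digit '5' (value 5) x 8^2 = 320
  Digit '2' (value 2) x 8^1 = 16
  Digit '2' (value 2) x 8^0 = 2
Sum = 5970

5970


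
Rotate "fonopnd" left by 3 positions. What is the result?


Input: "fonopnd", rotate left by 3
First 3 characters: "fon"
Remaining characters: "opnd"
Concatenate remaining + first: "opnd" + "fon" = "opndfon"

opndfon


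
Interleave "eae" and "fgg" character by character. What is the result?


Interleaving "eae" and "fgg":
  Position 0: 'e' from first, 'f' from second => "ef"
  Position 1: 'a' from first, 'g' from second => "ag"
  Position 2: 'e' from first, 'g' from second => "eg"
Result: efageg

efageg


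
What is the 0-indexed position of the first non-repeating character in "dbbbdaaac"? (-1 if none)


Input: dbbbdaaac
Character frequencies:
  'a': 3
  'b': 3
  'c': 1
  'd': 2
Scanning left to right for freq == 1:
  Position 0 ('d'): freq=2, skip
  Position 1 ('b'): freq=3, skip
  Position 2 ('b'): freq=3, skip
  Position 3 ('b'): freq=3, skip
  Position 4 ('d'): freq=2, skip
  Position 5 ('a'): freq=3, skip
  Position 6 ('a'): freq=3, skip
  Position 7 ('a'): freq=3, skip
  Position 8 ('c'): unique! => answer = 8

8


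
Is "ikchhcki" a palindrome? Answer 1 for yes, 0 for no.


Input: ikchhcki
Reversed: ikchhcki
  Compare pos 0 ('i') with pos 7 ('i'): match
  Compare pos 1 ('k') with pos 6 ('k'): match
  Compare pos 2 ('c') with pos 5 ('c'): match
  Compare pos 3 ('h') with pos 4 ('h'): match
Result: palindrome

1


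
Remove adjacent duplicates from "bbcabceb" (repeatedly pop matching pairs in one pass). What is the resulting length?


Input: bbcabceb
Stack-based adjacent duplicate removal:
  Read 'b': push. Stack: b
  Read 'b': matches stack top 'b' => pop. Stack: (empty)
  Read 'c': push. Stack: c
  Read 'a': push. Stack: ca
  Read 'b': push. Stack: cab
  Read 'c': push. Stack: cabc
  Read 'e': push. Stack: cabce
  Read 'b': push. Stack: cabceb
Final stack: "cabceb" (length 6)

6


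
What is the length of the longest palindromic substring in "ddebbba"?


Input: "ddebbba"
Checking substrings for palindromes:
  [3:6] "bbb" (len 3) => palindrome
  [0:2] "dd" (len 2) => palindrome
  [3:5] "bb" (len 2) => palindrome
  [4:6] "bb" (len 2) => palindrome
Longest palindromic substring: "bbb" with length 3

3


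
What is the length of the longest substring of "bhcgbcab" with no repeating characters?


Input: "bhcgbcab"
Sliding window (track last position of each char):
  Position 0 ('b'): window [0,0] length 1 -- new best
  Position 1 ('h'): window [0,1] length 2 -- new best
  Position 2 ('c'): window [0,2] length 3 -- new best
  Position 3 ('g'): window [0,3] length 4 -- new best
  Position 4 ('b'): repeat (last at 0), move window start to 1
  Position 4 ('b'): window [1,4] length 4
  Position 5 ('c'): repeat (last at 2), move window start to 3
  Position 5 ('c'): window [3,5] length 3
  Position 6 ('a'): window [3,6] length 4
  Position 7 ('b'): repeat (last at 4), move window start to 5
  Position 7 ('b'): window [5,7] length 3
Longest substring with no repeats: "bhcg" with length 4

4


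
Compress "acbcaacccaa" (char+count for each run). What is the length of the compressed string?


Input: acbcaacccaa
Runs:
  'a' x 1 => "a1"
  'c' x 1 => "c1"
  'b' x 1 => "b1"
  'c' x 1 => "c1"
  'a' x 2 => "a2"
  'c' x 3 => "c3"
  'a' x 2 => "a2"
Compressed: "a1c1b1c1a2c3a2"
Compressed length: 14

14


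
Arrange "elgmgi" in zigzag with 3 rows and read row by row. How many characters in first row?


Zigzag "elgmgi" into 3 rows:
Placing characters:
  'e' => row 0
  'l' => row 1
  'g' => row 2
  'm' => row 1
  'g' => row 0
  'i' => row 1
Rows:
  Row 0: "eg"
  Row 1: "lmi"
  Row 2: "g"
First row length: 2

2


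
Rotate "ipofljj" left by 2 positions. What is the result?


Input: "ipofljj", rotate left by 2
First 2 characters: "ip"
Remaining characters: "ofljj"
Concatenate remaining + first: "ofljj" + "ip" = "ofljjip"

ofljjip


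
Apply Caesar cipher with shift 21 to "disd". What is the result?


Caesar cipher: shift "disd" by 21
  'd' (pos 3) + 21 = pos 24 = 'y'
  'i' (pos 8) + 21 = pos 3 = 'd'
  's' (pos 18) + 21 = pos 13 = 'n'
  'd' (pos 3) + 21 = pos 24 = 'y'
Result: ydny

ydny


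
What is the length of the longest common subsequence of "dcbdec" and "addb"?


LCS of "dcbdec" and "addb"
DP table:
           a    d    d    b
      0    0    0    0    0
  d   0    0    1    1    1
  c   0    0    1    1    1
  b   0    0    1    1    2
  d   0    0    1    2    2
  e   0    0    1    2    2
  c   0    0    1    2    2
LCS length = dp[6][4] = 2

2


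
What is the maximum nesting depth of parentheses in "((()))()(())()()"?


Input: "((()))()(())()()"
Tracking depth:
  Position 0 '(': depth becomes 1
  Position 1 '(': depth becomes 2
  Position 2 '(': depth becomes 3
  Position 3 ')': depth becomes 2
  Position 4 ')': depth becomes 1
  Position 5 ')': depth becomes 0
  Position 6 '(': depth becomes 1
  Position 7 ')': depth becomes 0
  Position 8 '(': depth becomes 1
  Position 9 '(': depth becomes 2
  Position 10 ')': depth becomes 1
  Position 11 ')': depth becomes 0
  Position 12 '(': depth becomes 1
  Position 13 ')': depth becomes 0
  Position 14 '(': depth becomes 1
  Position 15 ')': depth becomes 0
Maximum depth reached: 3

3


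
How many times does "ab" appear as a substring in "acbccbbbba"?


Searching for "ab" in "acbccbbbba"
Scanning each position:
  Position 0: "ac" => no
  Position 1: "cb" => no
  Position 2: "bc" => no
  Position 3: "cc" => no
  Position 4: "cb" => no
  Position 5: "bb" => no
  Position 6: "bb" => no
  Position 7: "bb" => no
  Position 8: "ba" => no
Total occurrences: 0

0


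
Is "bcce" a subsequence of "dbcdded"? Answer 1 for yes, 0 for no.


Check if "bcce" is a subsequence of "dbcdded"
Greedy scan:
  Position 0 ('d'): no match needed
  Position 1 ('b'): matches sub[0] = 'b'
  Position 2 ('c'): matches sub[1] = 'c'
  Position 3 ('d'): no match needed
  Position 4 ('d'): no match needed
  Position 5 ('e'): no match needed
  Position 6 ('d'): no match needed
Only matched 2/4 characters => not a subsequence

0


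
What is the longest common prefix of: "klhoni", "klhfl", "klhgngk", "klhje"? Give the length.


Words: klhoni, klhfl, klhgngk, klhje
  Position 0: all 'k' => match
  Position 1: all 'l' => match
  Position 2: all 'h' => match
  Position 3: ('o', 'f', 'g', 'j') => mismatch, stop
LCP = "klh" (length 3)

3


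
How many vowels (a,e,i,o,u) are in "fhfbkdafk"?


Input: fhfbkdafk
Checking each character:
  'f' at position 0: consonant
  'h' at position 1: consonant
  'f' at position 2: consonant
  'b' at position 3: consonant
  'k' at position 4: consonant
  'd' at position 5: consonant
  'a' at position 6: vowel (running total: 1)
  'f' at position 7: consonant
  'k' at position 8: consonant
Total vowels: 1

1


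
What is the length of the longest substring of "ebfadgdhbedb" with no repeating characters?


Input: "ebfadgdhbedb"
Sliding window (track last position of each char):
  Position 0 ('e'): window [0,0] length 1 -- new best
  Position 1 ('b'): window [0,1] length 2 -- new best
  Position 2 ('f'): window [0,2] length 3 -- new best
  Position 3 ('a'): window [0,3] length 4 -- new best
  Position 4 ('d'): window [0,4] length 5 -- new best
  Position 5 ('g'): window [0,5] length 6 -- new best
  Position 6 ('d'): repeat (last at 4), move window start to 5
  Position 6 ('d'): window [5,6] length 2
  Position 7 ('h'): window [5,7] length 3
  Position 8 ('b'): window [5,8] length 4
  Position 9 ('e'): window [5,9] length 5
  Position 10 ('d'): repeat (last at 6), move window start to 7
  Position 10 ('d'): window [7,10] length 4
  Position 11 ('b'): repeat (last at 8), move window start to 9
  Position 11 ('b'): window [9,11] length 3
Longest substring with no repeats: "ebfadg" with length 6

6


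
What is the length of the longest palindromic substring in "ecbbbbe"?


Input: "ecbbbbe"
Checking substrings for palindromes:
  [2:6] "bbbb" (len 4) => palindrome
  [2:5] "bbb" (len 3) => palindrome
  [3:6] "bbb" (len 3) => palindrome
  [2:4] "bb" (len 2) => palindrome
  [3:5] "bb" (len 2) => palindrome
  [4:6] "bb" (len 2) => palindrome
Longest palindromic substring: "bbbb" with length 4

4


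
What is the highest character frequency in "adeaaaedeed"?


Input: adeaaaedeed
Character counts:
  'a': 4
  'd': 3
  'e': 4
Maximum frequency: 4

4


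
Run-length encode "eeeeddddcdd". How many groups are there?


Input: eeeeddddcdd
Scanning for consecutive runs:
  Group 1: 'e' x 4 (positions 0-3)
  Group 2: 'd' x 4 (positions 4-7)
  Group 3: 'c' x 1 (positions 8-8)
  Group 4: 'd' x 2 (positions 9-10)
Total groups: 4

4


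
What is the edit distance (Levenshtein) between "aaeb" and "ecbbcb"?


Computing edit distance: "aaeb" -> "ecbbcb"
DP table:
           e    c    b    b    c    b
      0    1    2    3    4    5    6
  a   1    1    2    3    4    5    6
  a   2    2    2    3    4    5    6
  e   3    2    3    3    4    5    6
  b   4    3    3    3    3    4    5
Edit distance = dp[4][6] = 5

5


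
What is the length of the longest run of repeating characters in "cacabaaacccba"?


Input: "cacabaaacccba"
Scanning for longest run:
  Position 1 ('a'): new char, reset run to 1
  Position 2 ('c'): new char, reset run to 1
  Position 3 ('a'): new char, reset run to 1
  Position 4 ('b'): new char, reset run to 1
  Position 5 ('a'): new char, reset run to 1
  Position 6 ('a'): continues run of 'a', length=2
  Position 7 ('a'): continues run of 'a', length=3
  Position 8 ('c'): new char, reset run to 1
  Position 9 ('c'): continues run of 'c', length=2
  Position 10 ('c'): continues run of 'c', length=3
  Position 11 ('b'): new char, reset run to 1
  Position 12 ('a'): new char, reset run to 1
Longest run: 'a' with length 3

3


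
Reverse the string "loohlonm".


Input: loohlonm
Reading characters right to left:
  Position 7: 'm'
  Position 6: 'n'
  Position 5: 'o'
  Position 4: 'l'
  Position 3: 'h'
  Position 2: 'o'
  Position 1: 'o'
  Position 0: 'l'
Reversed: mnolhool

mnolhool


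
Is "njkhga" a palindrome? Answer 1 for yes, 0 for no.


Input: njkhga
Reversed: aghkjn
  Compare pos 0 ('n') with pos 5 ('a'): MISMATCH
  Compare pos 1 ('j') with pos 4 ('g'): MISMATCH
  Compare pos 2 ('k') with pos 3 ('h'): MISMATCH
Result: not a palindrome

0


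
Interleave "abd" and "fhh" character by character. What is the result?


Interleaving "abd" and "fhh":
  Position 0: 'a' from first, 'f' from second => "af"
  Position 1: 'b' from first, 'h' from second => "bh"
  Position 2: 'd' from first, 'h' from second => "dh"
Result: afbhdh

afbhdh


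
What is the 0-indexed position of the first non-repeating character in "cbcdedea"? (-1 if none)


Input: cbcdedea
Character frequencies:
  'a': 1
  'b': 1
  'c': 2
  'd': 2
  'e': 2
Scanning left to right for freq == 1:
  Position 0 ('c'): freq=2, skip
  Position 1 ('b'): unique! => answer = 1

1


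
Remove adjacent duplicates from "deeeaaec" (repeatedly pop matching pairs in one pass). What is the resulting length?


Input: deeeaaec
Stack-based adjacent duplicate removal:
  Read 'd': push. Stack: d
  Read 'e': push. Stack: de
  Read 'e': matches stack top 'e' => pop. Stack: d
  Read 'e': push. Stack: de
  Read 'a': push. Stack: dea
  Read 'a': matches stack top 'a' => pop. Stack: de
  Read 'e': matches stack top 'e' => pop. Stack: d
  Read 'c': push. Stack: dc
Final stack: "dc" (length 2)

2


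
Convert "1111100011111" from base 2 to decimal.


Input: "1111100011111" in base 2
Positional expansion:
  Digit '1' (value 1) x 2^12 = 4096
  Digit '1' (value 1) x 2^11 = 2048
  Digit '1' (value 1) x 2^10 = 1024
  Digit '1' (value 1) x 2^9 = 512
  Digit '1' (value 1) x 2^8 = 256
  Digit '0' (value 0) x 2^7 = 0
  Digit '0' (value 0) x 2^6 = 0
  Digit '0' (value 0) x 2^5 = 0
  Digit '1' (value 1) x 2^4 = 16
  Digit '1' (value 1) x 2^3 = 8
  Digit '1' (value 1) x 2^2 = 4
  Digit '1' (value 1) x 2^1 = 2
  Digit '1' (value 1) x 2^0 = 1
Sum = 7967

7967


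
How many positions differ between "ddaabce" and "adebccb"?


Comparing "ddaabce" and "adebccb" position by position:
  Position 0: 'd' vs 'a' => DIFFER
  Position 1: 'd' vs 'd' => same
  Position 2: 'a' vs 'e' => DIFFER
  Position 3: 'a' vs 'b' => DIFFER
  Position 4: 'b' vs 'c' => DIFFER
  Position 5: 'c' vs 'c' => same
  Position 6: 'e' vs 'b' => DIFFER
Positions that differ: 5

5


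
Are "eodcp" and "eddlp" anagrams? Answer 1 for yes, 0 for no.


Strings: "eodcp", "eddlp"
Sorted first:  cdeop
Sorted second: ddelp
Differ at position 0: 'c' vs 'd' => not anagrams

0


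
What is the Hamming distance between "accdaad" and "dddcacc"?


Comparing "accdaad" and "dddcacc" position by position:
  Position 0: 'a' vs 'd' => differ
  Position 1: 'c' vs 'd' => differ
  Position 2: 'c' vs 'd' => differ
  Position 3: 'd' vs 'c' => differ
  Position 4: 'a' vs 'a' => same
  Position 5: 'a' vs 'c' => differ
  Position 6: 'd' vs 'c' => differ
Total differences (Hamming distance): 6

6


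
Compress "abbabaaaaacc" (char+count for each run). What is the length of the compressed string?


Input: abbabaaaaacc
Runs:
  'a' x 1 => "a1"
  'b' x 2 => "b2"
  'a' x 1 => "a1"
  'b' x 1 => "b1"
  'a' x 5 => "a5"
  'c' x 2 => "c2"
Compressed: "a1b2a1b1a5c2"
Compressed length: 12

12


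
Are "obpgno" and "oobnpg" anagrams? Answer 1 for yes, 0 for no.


Strings: "obpgno", "oobnpg"
Sorted first:  bgnoop
Sorted second: bgnoop
Sorted forms match => anagrams

1


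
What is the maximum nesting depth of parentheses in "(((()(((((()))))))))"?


Input: "(((()(((((()))))))))"
Tracking depth:
  Position 0 '(': depth becomes 1
  Position 1 '(': depth becomes 2
  Position 2 '(': depth becomes 3
  Position 3 '(': depth becomes 4
  Position 4 ')': depth becomes 3
  Position 5 '(': depth becomes 4
  Position 6 '(': depth becomes 5
  Position 7 '(': depth becomes 6
  Position 8 '(': depth becomes 7
  Position 9 '(': depth becomes 8
  Position 10 '(': depth becomes 9
  Position 11 ')': depth becomes 8
  Position 12 ')': depth becomes 7
  Position 13 ')': depth becomes 6
  Position 14 ')': depth becomes 5
  Position 15 ')': depth becomes 4
  Position 16 ')': depth becomes 3
  Position 17 ')': depth becomes 2
  Position 18 ')': depth becomes 1
  Position 19 ')': depth becomes 0
Maximum depth reached: 9

9


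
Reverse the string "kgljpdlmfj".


Input: kgljpdlmfj
Reading characters right to left:
  Position 9: 'j'
  Position 8: 'f'
  Position 7: 'm'
  Position 6: 'l'
  Position 5: 'd'
  Position 4: 'p'
  Position 3: 'j'
  Position 2: 'l'
  Position 1: 'g'
  Position 0: 'k'
Reversed: jfmldpjlgk

jfmldpjlgk


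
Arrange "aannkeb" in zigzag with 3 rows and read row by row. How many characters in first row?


Zigzag "aannkeb" into 3 rows:
Placing characters:
  'a' => row 0
  'a' => row 1
  'n' => row 2
  'n' => row 1
  'k' => row 0
  'e' => row 1
  'b' => row 2
Rows:
  Row 0: "ak"
  Row 1: "ane"
  Row 2: "nb"
First row length: 2

2


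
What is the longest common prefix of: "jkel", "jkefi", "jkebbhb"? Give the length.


Words: jkel, jkefi, jkebbhb
  Position 0: all 'j' => match
  Position 1: all 'k' => match
  Position 2: all 'e' => match
  Position 3: ('l', 'f', 'b') => mismatch, stop
LCP = "jke" (length 3)

3


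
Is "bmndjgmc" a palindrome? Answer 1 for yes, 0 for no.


Input: bmndjgmc
Reversed: cmgjdnmb
  Compare pos 0 ('b') with pos 7 ('c'): MISMATCH
  Compare pos 1 ('m') with pos 6 ('m'): match
  Compare pos 2 ('n') with pos 5 ('g'): MISMATCH
  Compare pos 3 ('d') with pos 4 ('j'): MISMATCH
Result: not a palindrome

0


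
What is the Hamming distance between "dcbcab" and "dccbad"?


Comparing "dcbcab" and "dccbad" position by position:
  Position 0: 'd' vs 'd' => same
  Position 1: 'c' vs 'c' => same
  Position 2: 'b' vs 'c' => differ
  Position 3: 'c' vs 'b' => differ
  Position 4: 'a' vs 'a' => same
  Position 5: 'b' vs 'd' => differ
Total differences (Hamming distance): 3

3


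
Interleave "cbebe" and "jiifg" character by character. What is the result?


Interleaving "cbebe" and "jiifg":
  Position 0: 'c' from first, 'j' from second => "cj"
  Position 1: 'b' from first, 'i' from second => "bi"
  Position 2: 'e' from first, 'i' from second => "ei"
  Position 3: 'b' from first, 'f' from second => "bf"
  Position 4: 'e' from first, 'g' from second => "eg"
Result: cjbieibfeg

cjbieibfeg


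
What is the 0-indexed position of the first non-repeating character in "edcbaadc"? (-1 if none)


Input: edcbaadc
Character frequencies:
  'a': 2
  'b': 1
  'c': 2
  'd': 2
  'e': 1
Scanning left to right for freq == 1:
  Position 0 ('e'): unique! => answer = 0

0


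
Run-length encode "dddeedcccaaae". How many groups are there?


Input: dddeedcccaaae
Scanning for consecutive runs:
  Group 1: 'd' x 3 (positions 0-2)
  Group 2: 'e' x 2 (positions 3-4)
  Group 3: 'd' x 1 (positions 5-5)
  Group 4: 'c' x 3 (positions 6-8)
  Group 5: 'a' x 3 (positions 9-11)
  Group 6: 'e' x 1 (positions 12-12)
Total groups: 6

6


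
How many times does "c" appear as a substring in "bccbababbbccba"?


Searching for "c" in "bccbababbbccba"
Scanning each position:
  Position 0: "b" => no
  Position 1: "c" => MATCH
  Position 2: "c" => MATCH
  Position 3: "b" => no
  Position 4: "a" => no
  Position 5: "b" => no
  Position 6: "a" => no
  Position 7: "b" => no
  Position 8: "b" => no
  Position 9: "b" => no
  Position 10: "c" => MATCH
  Position 11: "c" => MATCH
  Position 12: "b" => no
  Position 13: "a" => no
Total occurrences: 4

4


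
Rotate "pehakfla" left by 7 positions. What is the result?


Input: "pehakfla", rotate left by 7
First 7 characters: "pehakfl"
Remaining characters: "a"
Concatenate remaining + first: "a" + "pehakfl" = "apehakfl"

apehakfl


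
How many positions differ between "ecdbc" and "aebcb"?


Comparing "ecdbc" and "aebcb" position by position:
  Position 0: 'e' vs 'a' => DIFFER
  Position 1: 'c' vs 'e' => DIFFER
  Position 2: 'd' vs 'b' => DIFFER
  Position 3: 'b' vs 'c' => DIFFER
  Position 4: 'c' vs 'b' => DIFFER
Positions that differ: 5

5


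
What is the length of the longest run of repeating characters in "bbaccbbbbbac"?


Input: "bbaccbbbbbac"
Scanning for longest run:
  Position 1 ('b'): continues run of 'b', length=2
  Position 2 ('a'): new char, reset run to 1
  Position 3 ('c'): new char, reset run to 1
  Position 4 ('c'): continues run of 'c', length=2
  Position 5 ('b'): new char, reset run to 1
  Position 6 ('b'): continues run of 'b', length=2
  Position 7 ('b'): continues run of 'b', length=3
  Position 8 ('b'): continues run of 'b', length=4
  Position 9 ('b'): continues run of 'b', length=5
  Position 10 ('a'): new char, reset run to 1
  Position 11 ('c'): new char, reset run to 1
Longest run: 'b' with length 5

5


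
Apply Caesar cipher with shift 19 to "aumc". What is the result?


Caesar cipher: shift "aumc" by 19
  'a' (pos 0) + 19 = pos 19 = 't'
  'u' (pos 20) + 19 = pos 13 = 'n'
  'm' (pos 12) + 19 = pos 5 = 'f'
  'c' (pos 2) + 19 = pos 21 = 'v'
Result: tnfv

tnfv


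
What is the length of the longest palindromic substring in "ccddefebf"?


Input: "ccddefebf"
Checking substrings for palindromes:
  [4:7] "efe" (len 3) => palindrome
  [0:2] "cc" (len 2) => palindrome
  [2:4] "dd" (len 2) => palindrome
Longest palindromic substring: "efe" with length 3

3


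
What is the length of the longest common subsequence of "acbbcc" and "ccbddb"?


LCS of "acbbcc" and "ccbddb"
DP table:
           c    c    b    d    d    b
      0    0    0    0    0    0    0
  a   0    0    0    0    0    0    0
  c   0    1    1    1    1    1    1
  b   0    1    1    2    2    2    2
  b   0    1    1    2    2    2    3
  c   0    1    2    2    2    2    3
  c   0    1    2    2    2    2    3
LCS length = dp[6][6] = 3

3


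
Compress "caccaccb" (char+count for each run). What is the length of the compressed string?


Input: caccaccb
Runs:
  'c' x 1 => "c1"
  'a' x 1 => "a1"
  'c' x 2 => "c2"
  'a' x 1 => "a1"
  'c' x 2 => "c2"
  'b' x 1 => "b1"
Compressed: "c1a1c2a1c2b1"
Compressed length: 12

12


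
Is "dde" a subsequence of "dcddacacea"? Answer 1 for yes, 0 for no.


Check if "dde" is a subsequence of "dcddacacea"
Greedy scan:
  Position 0 ('d'): matches sub[0] = 'd'
  Position 1 ('c'): no match needed
  Position 2 ('d'): matches sub[1] = 'd'
  Position 3 ('d'): no match needed
  Position 4 ('a'): no match needed
  Position 5 ('c'): no match needed
  Position 6 ('a'): no match needed
  Position 7 ('c'): no match needed
  Position 8 ('e'): matches sub[2] = 'e'
  Position 9 ('a'): no match needed
All 3 characters matched => is a subsequence

1


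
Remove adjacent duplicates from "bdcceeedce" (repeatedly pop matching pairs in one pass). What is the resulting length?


Input: bdcceeedce
Stack-based adjacent duplicate removal:
  Read 'b': push. Stack: b
  Read 'd': push. Stack: bd
  Read 'c': push. Stack: bdc
  Read 'c': matches stack top 'c' => pop. Stack: bd
  Read 'e': push. Stack: bde
  Read 'e': matches stack top 'e' => pop. Stack: bd
  Read 'e': push. Stack: bde
  Read 'd': push. Stack: bded
  Read 'c': push. Stack: bdedc
  Read 'e': push. Stack: bdedce
Final stack: "bdedce" (length 6)

6


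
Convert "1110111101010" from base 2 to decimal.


Input: "1110111101010" in base 2
Positional expansion:
  Digit '1' (value 1) x 2^12 = 4096
  Digit '1' (value 1) x 2^11 = 2048
  Digit '1' (value 1) x 2^10 = 1024
  Digit '0' (value 0) x 2^9 = 0
  Digit '1' (value 1) x 2^8 = 256
  Digit '1' (value 1) x 2^7 = 128
  Digit '1' (value 1) x 2^6 = 64
  Digit '1' (value 1) x 2^5 = 32
  Digit '0' (value 0) x 2^4 = 0
  Digit '1' (value 1) x 2^3 = 8
  Digit '0' (value 0) x 2^2 = 0
  Digit '1' (value 1) x 2^1 = 2
  Digit '0' (value 0) x 2^0 = 0
Sum = 7658

7658


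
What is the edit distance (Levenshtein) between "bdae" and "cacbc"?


Computing edit distance: "bdae" -> "cacbc"
DP table:
           c    a    c    b    c
      0    1    2    3    4    5
  b   1    1    2    3    3    4
  d   2    2    2    3    4    4
  a   3    3    2    3    4    5
  e   4    4    3    3    4    5
Edit distance = dp[4][5] = 5

5


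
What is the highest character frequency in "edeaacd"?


Input: edeaacd
Character counts:
  'a': 2
  'c': 1
  'd': 2
  'e': 2
Maximum frequency: 2

2


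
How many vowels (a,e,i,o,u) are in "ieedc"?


Input: ieedc
Checking each character:
  'i' at position 0: vowel (running total: 1)
  'e' at position 1: vowel (running total: 2)
  'e' at position 2: vowel (running total: 3)
  'd' at position 3: consonant
  'c' at position 4: consonant
Total vowels: 3

3


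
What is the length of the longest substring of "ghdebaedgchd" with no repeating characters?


Input: "ghdebaedgchd"
Sliding window (track last position of each char):
  Position 0 ('g'): window [0,0] length 1 -- new best
  Position 1 ('h'): window [0,1] length 2 -- new best
  Position 2 ('d'): window [0,2] length 3 -- new best
  Position 3 ('e'): window [0,3] length 4 -- new best
  Position 4 ('b'): window [0,4] length 5 -- new best
  Position 5 ('a'): window [0,5] length 6 -- new best
  Position 6 ('e'): repeat (last at 3), move window start to 4
  Position 6 ('e'): window [4,6] length 3
  Position 7 ('d'): window [4,7] length 4
  Position 8 ('g'): window [4,8] length 5
  Position 9 ('c'): window [4,9] length 6
  Position 10 ('h'): window [4,10] length 7 -- new best
  Position 11 ('d'): repeat (last at 7), move window start to 8
  Position 11 ('d'): window [8,11] length 4
Longest substring with no repeats: "baedgch" with length 7

7


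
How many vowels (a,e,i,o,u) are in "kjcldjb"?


Input: kjcldjb
Checking each character:
  'k' at position 0: consonant
  'j' at position 1: consonant
  'c' at position 2: consonant
  'l' at position 3: consonant
  'd' at position 4: consonant
  'j' at position 5: consonant
  'b' at position 6: consonant
Total vowels: 0

0
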